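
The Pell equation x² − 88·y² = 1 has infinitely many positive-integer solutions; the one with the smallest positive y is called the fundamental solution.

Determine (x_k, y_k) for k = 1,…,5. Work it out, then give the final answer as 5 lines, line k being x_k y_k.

197 21
77617 8274
30580901 3259935
12048797377 1284406116
4747195585637 506052749769

√88 = [9; 2,1,1,1,2,18, …], period ℓ=6 (even) → k=5
k=0  a_k=9  p_k/q_k = 9/1
k=1  a_k=2  p_k/q_k = 19/2
…
k=3  a_k=1  p_k/q_k = 47/5
k=4  a_k=1  p_k/q_k = 75/8
k=5  a_k=2  p_k/q_k = 197/21
(x₁, y₁) = (197, 21);  197² − 88·21² = 1 ✓
(197+21√88)^2 = 77617 + 8274√88
(197+21√88)^3 = 30580901 + 3259935√88
(197+21√88)^4 = 12048797377 + 1284406116√88
(197+21√88)^5 = 4747195585637 + 506052749769√88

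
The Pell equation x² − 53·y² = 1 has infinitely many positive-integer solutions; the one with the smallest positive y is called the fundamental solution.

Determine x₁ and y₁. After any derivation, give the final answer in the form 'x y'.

66249 9100

[7; 3,1,1,3,14] for √53; ℓ=5 ⇒ convergent index 9
a_0=7:  p_0=7·1+0=7,  q_0=7·0+1=1
a_1=3:  p_1=3·7+1=22,  q_1=3·1+0=3
…
a_4=3:  p_4=3·51+29=182,  q_4=3·7+4=25
a_5=14:  p_5=14·182+51=2599,  q_5=14·25+7=357
a_6=3:  p_6=3·2599+182=7979,  q_6=3·357+25=1096
a_7=1:  p_7=1·7979+2599=10578,  q_7=1·1096+357=1453
a_8=1:  p_8=1·10578+7979=18557,  q_8=1·1453+1096=2549
a_9=3:  p_9=3·18557+10578=66249,  q_9=3·2549+1453=9100
(x₁, y₁) = (66249, 9100);  66249² − 53·9100² = 1 ✓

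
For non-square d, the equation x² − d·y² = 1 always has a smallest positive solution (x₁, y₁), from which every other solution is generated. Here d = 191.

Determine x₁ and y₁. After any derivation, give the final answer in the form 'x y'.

8994000 650783

d=191: √d = [13; 1,4,1,1,3,…,4,1,26] (ℓ=16, even), read p_15/q_15
a_0=13:  p_0=13·1+0=13,  q_0=13·0+1=1
a_1=1:  p_1=1·13+1=14,  q_1=1·1+0=1
…
a_4=1:  p_4=1·83+69=152,  q_4=1·6+5=11
…
a_6=2:  p_6=2·539+152=1230,  q_6=2·39+11=89
…
a_8=13:  p_8=13·2999+1230=40217,  q_8=13·217+89=2910
…
a_10=2:  p_10=2·83433+40217=207083,  q_10=2·6037+2910=14984
…
a_13=1:  p_13=1·911765+704682=1616447,  q_13=1·65973+50989=116962
a_14=4:  p_14=4·1616447+911765=7377553,  q_14=4·116962+65973=533821
a_15=1:  p_15=1·7377553+1616447=8994000,  q_15=1·533821+116962=650783
fundamental: x₁=8994000, y₁=650783  (since 80892036000000 − 191·423518513089 = 1)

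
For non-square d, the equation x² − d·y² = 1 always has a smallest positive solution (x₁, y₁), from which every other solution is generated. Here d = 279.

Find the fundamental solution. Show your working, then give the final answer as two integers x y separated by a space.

1520 91

d=279: √d = [16; 1,2,2,1,2,2,1,32] (ℓ=8, even), read p_7/q_7
a_0=16:  p_0=16·1+0=16,  q_0=16·0+1=1
a_1=1:  p_1=1·16+1=17,  q_1=1·1+0=1
a_2=2:  p_2=2·17+16=50,  q_2=2·1+1=3
a_3=2:  p_3=2·50+17=117,  q_3=2·3+1=7
…
a_5=2:  p_5=2·167+117=451,  q_5=2·10+7=27
a_6=2:  p_6=2·451+167=1069,  q_6=2·27+10=64
a_7=1:  p_7=1·1069+451=1520,  q_7=1·64+27=91
→ (1520, 91).  Check: 1520²=2310400, 279·91²=2310399, difference 1.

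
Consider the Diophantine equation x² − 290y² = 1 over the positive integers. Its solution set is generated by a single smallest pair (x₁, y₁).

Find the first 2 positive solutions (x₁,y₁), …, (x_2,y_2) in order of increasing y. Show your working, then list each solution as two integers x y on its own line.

579 34
670481 39372

√290 = [17; 34, …], period ℓ=1 (odd) → k=1
k=0  a_k=17  p_k/q_k = 17/1
k=1  a_k=34  p_k/q_k = 579/34
→ (579, 34).  Check: 579²=335241, 290·34²=335240, difference 1.
n=2: (579,34)∘(579,34) = (579·579+290·34·34, 579·34+34·579) = (670481,39372)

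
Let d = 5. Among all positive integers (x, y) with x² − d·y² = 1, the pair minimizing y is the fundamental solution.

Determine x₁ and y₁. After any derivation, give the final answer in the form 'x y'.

[2; 4] for √5; ℓ=1 ⇒ convergent index 1
i=0: a=2 ⇒ p=2, q=1
i=1: a=4 ⇒ p=9, q=4
→ (9, 4).  Check: 9²=81, 5·4²=80, difference 1.

9 4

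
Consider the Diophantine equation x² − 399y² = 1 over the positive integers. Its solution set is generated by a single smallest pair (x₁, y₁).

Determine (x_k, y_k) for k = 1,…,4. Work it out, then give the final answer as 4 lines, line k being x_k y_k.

20 1
799 40
31940 1599
1276801 63920

√399 → a₀=19, period (1,38); ℓ=2 even so k=1
step 0: (19, 1)  from 19·(1,0) + (0,1)
step 1: (20, 1)  from 1·(19,1) + (1,0)
(x₁, y₁) = (20, 1);  20² − 399·1² = 1 ✓
k=2:  x_2 = 20·20+399·1·1 = 799,  y_2 = 20·1+1·20 = 40
k=3:  x_3 = 20·799+399·1·40 = 31940,  y_3 = 20·40+1·799 = 1599
k=4:  x_4 = 20·31940+399·1·1599 = 1276801,  y_4 = 20·1599+1·31940 = 63920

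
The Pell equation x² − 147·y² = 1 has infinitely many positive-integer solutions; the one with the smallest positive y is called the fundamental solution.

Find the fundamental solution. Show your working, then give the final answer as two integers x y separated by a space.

√147 = [12; 8,24, …], period ℓ=2 (even) → k=1
a_0=12:  p_0=12·1+0=12,  q_0=12·0+1=1
a_1=8:  p_1=8·12+1=97,  q_1=8·1+0=8
→ (97, 8).  Check: 97²=9409, 147·8²=9408, difference 1.

97 8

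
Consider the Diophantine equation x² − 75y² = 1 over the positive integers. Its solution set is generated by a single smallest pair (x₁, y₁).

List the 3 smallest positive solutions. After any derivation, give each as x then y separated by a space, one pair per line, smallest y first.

[8; 1,1,1,16] for √75; ℓ=4 ⇒ convergent index 3
i=0: a=8 ⇒ p=8, q=1
…
i=2: a=1 ⇒ p=17, q=2
i=3: a=1 ⇒ p=26, q=3
→ (26, 3).  Check: 26²=676, 75·3²=675, difference 1.
(x_2, y_2) = (26·26 + 75·3·3, 26·3 + 3·26) = (1351, 156)
(x_3, y_3) = (26·1351 + 75·3·156, 26·156 + 3·1351) = (70226, 8109)

26 3
1351 156
70226 8109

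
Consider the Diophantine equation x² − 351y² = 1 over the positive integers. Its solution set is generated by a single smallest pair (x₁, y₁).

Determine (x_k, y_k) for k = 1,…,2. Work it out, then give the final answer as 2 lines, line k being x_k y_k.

√351 = [18; 1,2,1,3,2,2,2,3,1,2,1,36, …], period ℓ=12 (even) → k=11
step 0: (18, 1)  from 18·(1,0) + (0,1)
step 1: (19, 1)  from 1·(18,1) + (1,0)
…
step 7: (3747, 200)  from 2·(1555,83) + (637,34)
…
step 9: (16543, 883)  from 1·(12796,683) + (3747,200)
step 10: (45882, 2449)  from 2·(16543,883) + (12796,683)
step 11: (62425, 3332)  from 1·(45882,2449) + (16543,883)
(x₁, y₁) = (62425, 3332);  62425² − 351·3332² = 1 ✓
(x_2, y_2) = (62425·62425 + 351·3332·3332, 62425·3332 + 3332·62425) = (7793761249, 416000200)

62425 3332
7793761249 416000200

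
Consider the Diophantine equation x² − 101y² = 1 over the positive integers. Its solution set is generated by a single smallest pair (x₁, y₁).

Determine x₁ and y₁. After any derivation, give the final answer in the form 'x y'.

201 20

√101 → a₀=10, period (20); ℓ=1 odd so k=1
a_0=10:  p_0=10·1+0=10,  q_0=10·0+1=1
a_1=20:  p_1=20·10+1=201,  q_1=20·1+0=20
fundamental: x₁=201, y₁=20  (since 40401 − 101·400 = 1)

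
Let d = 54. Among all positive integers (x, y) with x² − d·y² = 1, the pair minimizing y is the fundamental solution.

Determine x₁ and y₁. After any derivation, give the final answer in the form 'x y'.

[7; 2,1,6,1,2,14] for √54; ℓ=6 ⇒ convergent index 5
step 0: (7, 1)  from 7·(1,0) + (0,1)
step 1: (15, 2)  from 2·(7,1) + (1,0)
step 2: (22, 3)  from 1·(15,2) + (7,1)
step 3: (147, 20)  from 6·(22,3) + (15,2)
step 4: (169, 23)  from 1·(147,20) + (22,3)
step 5: (485, 66)  from 2·(169,23) + (147,20)
(x₁, y₁) = (485, 66);  485² − 54·66² = 1 ✓

485 66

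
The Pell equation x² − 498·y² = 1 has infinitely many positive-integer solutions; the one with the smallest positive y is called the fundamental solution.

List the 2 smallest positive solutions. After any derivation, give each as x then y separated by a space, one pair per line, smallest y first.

[22; 3,6,22,6,3,44] for √498; ℓ=6 ⇒ convergent index 5
step 0: (22, 1)  from 22·(1,0) + (0,1)
step 1: (67, 3)  from 3·(22,1) + (1,0)
step 2: (424, 19)  from 6·(67,3) + (22,1)
step 3: (9395, 421)  from 22·(424,19) + (67,3)
step 4: (56794, 2545)  from 6·(9395,421) + (424,19)
step 5: (179777, 8056)  from 3·(56794,2545) + (9395,421)
→ (179777, 8056).  Check: 179777²=32319769729, 498·8056²=32319769728, difference 1.
(x_2, y_2) = (179777·179777 + 498·8056·8056, 179777·8056 + 8056·179777) = (64639539457, 2896567024)

179777 8056
64639539457 2896567024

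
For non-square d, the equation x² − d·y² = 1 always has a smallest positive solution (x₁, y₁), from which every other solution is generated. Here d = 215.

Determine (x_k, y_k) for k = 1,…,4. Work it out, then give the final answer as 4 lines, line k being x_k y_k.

√215 → a₀=14, period (1,1,1,28); ℓ=4 even so k=3
i=0: a=14 ⇒ p=14, q=1
…
i=2: a=1 ⇒ p=29, q=2
i=3: a=1 ⇒ p=44, q=3
fundamental: x₁=44, y₁=3  (since 1936 − 215·9 = 1)
n=2: (44,3)∘(44,3) = (44·44+215·3·3, 44·3+3·44) = (3871,264)
n=3: (3871,264)∘(44,3) = (44·3871+215·3·264, 44·264+3·3871) = (340604,23229)
n=4: (340604,23229)∘(44,3) = (44·340604+215·3·23229, 44·23229+3·340604) = (29969281,2043888)

44 3
3871 264
340604 23229
29969281 2043888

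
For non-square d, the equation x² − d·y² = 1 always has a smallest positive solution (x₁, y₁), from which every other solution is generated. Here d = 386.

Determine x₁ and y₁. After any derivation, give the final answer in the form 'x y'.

111555 5678

√386 → a₀=19, period (1,1,1,4,1,18,1,4,1,1,1,38); ℓ=12 even so k=11
step 0: (19, 1)  from 19·(1,0) + (0,1)
step 1: (20, 1)  from 1·(19,1) + (1,0)
step 2: (39, 2)  from 1·(20,1) + (19,1)
step 3: (59, 3)  from 1·(39,2) + (20,1)
…
step 5: (334, 17)  from 1·(275,14) + (59,3)
step 6: (6287, 320)  from 18·(334,17) + (275,14)
…
step 10: (72163, 3673)  from 1·(39392,2005) + (32771,1668)
step 11: (111555, 5678)  from 1·(72163,3673) + (39392,2005)
fundamental: x₁=111555, y₁=5678  (since 12444518025 − 386·32239684 = 1)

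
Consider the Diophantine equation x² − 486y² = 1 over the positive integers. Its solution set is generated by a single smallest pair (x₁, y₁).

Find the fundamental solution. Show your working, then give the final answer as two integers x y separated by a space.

485 22

√486 → a₀=22, period (22,44); ℓ=2 even so k=1
k=0  a_k=22  p_k/q_k = 22/1
k=1  a_k=22  p_k/q_k = 485/22
(x₁, y₁) = (485, 22);  485² − 486·22² = 1 ✓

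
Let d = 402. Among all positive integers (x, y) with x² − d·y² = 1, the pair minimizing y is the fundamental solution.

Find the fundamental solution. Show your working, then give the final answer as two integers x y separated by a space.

√402 → a₀=20, period (20,40); ℓ=2 even so k=1
k=0  a_k=20  p_k/q_k = 20/1
k=1  a_k=20  p_k/q_k = 401/20
fundamental: x₁=401, y₁=20  (since 160801 − 402·400 = 1)

401 20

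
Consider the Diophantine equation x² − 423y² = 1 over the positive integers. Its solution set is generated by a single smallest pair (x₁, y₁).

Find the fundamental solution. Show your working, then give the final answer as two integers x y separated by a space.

√423 = [20; 1,1,3,4,3,1,1,40, …], period ℓ=8 (even) → k=7
step 0: (20, 1)  from 20·(1,0) + (0,1)
step 1: (21, 1)  from 1·(20,1) + (1,0)
…
step 4: (617, 30)  from 4·(144,7) + (41,2)
…
step 6: (2612, 127)  from 1·(1995,97) + (617,30)
step 7: (4607, 224)  from 1·(2612,127) + (1995,97)
(x₁, y₁) = (4607, 224);  4607² − 423·224² = 1 ✓

4607 224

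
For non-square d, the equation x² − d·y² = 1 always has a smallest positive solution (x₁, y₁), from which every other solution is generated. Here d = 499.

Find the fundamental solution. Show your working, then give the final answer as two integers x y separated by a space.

√499 → a₀=22, period (2,1,21,1,2,44); ℓ=6 even so k=5
k=0  a_k=22  p_k/q_k = 22/1
…
k=2  a_k=1  p_k/q_k = 67/3
k=3  a_k=21  p_k/q_k = 1452/65
k=4  a_k=1  p_k/q_k = 1519/68
k=5  a_k=2  p_k/q_k = 4490/201
(x₁, y₁) = (4490, 201);  4490² − 499·201² = 1 ✓

4490 201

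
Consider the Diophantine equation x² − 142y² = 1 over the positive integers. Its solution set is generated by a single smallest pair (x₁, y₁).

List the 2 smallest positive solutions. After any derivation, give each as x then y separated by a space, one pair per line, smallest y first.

√142 = [11; 1,10,1,22, …], period ℓ=4 (even) → k=3
k=0  a_k=11  p_k/q_k = 11/1
k=1  a_k=1  p_k/q_k = 12/1
k=2  a_k=10  p_k/q_k = 131/11
k=3  a_k=1  p_k/q_k = 143/12
(x₁, y₁) = (143, 12);  143² − 142·12² = 1 ✓
(143+12√142)^2 = 40897 + 3432√142

143 12
40897 3432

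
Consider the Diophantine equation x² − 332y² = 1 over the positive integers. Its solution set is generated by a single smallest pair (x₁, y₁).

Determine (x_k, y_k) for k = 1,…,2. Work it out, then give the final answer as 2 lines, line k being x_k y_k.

√332 = [18; 4,1,1,8,1,1,4,36, …], period ℓ=8 (even) → k=7
i=0: a=18 ⇒ p=18, q=1
i=1: a=4 ⇒ p=73, q=4
i=2: a=1 ⇒ p=91, q=5
i=3: a=1 ⇒ p=164, q=9
i=4: a=8 ⇒ p=1403, q=77
i=5: a=1 ⇒ p=1567, q=86
i=6: a=1 ⇒ p=2970, q=163
i=7: a=4 ⇒ p=13447, q=738
fundamental: x₁=13447, y₁=738  (since 180821809 − 332·544644 = 1)
(13447+738√332)^2 = 361643617 + 19847772√332

13447 738
361643617 19847772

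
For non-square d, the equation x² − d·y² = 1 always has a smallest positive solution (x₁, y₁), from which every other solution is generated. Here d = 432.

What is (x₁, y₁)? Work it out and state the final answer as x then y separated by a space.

1351 65

[20; 1,3,1,1,1,3,1,40] for √432; ℓ=8 ⇒ convergent index 7
step 0: (20, 1)  from 20·(1,0) + (0,1)
…
step 2: (83, 4)  from 3·(21,1) + (20,1)
…
step 4: (187, 9)  from 1·(104,5) + (83,4)
step 5: (291, 14)  from 1·(187,9) + (104,5)
step 6: (1060, 51)  from 3·(291,14) + (187,9)
step 7: (1351, 65)  from 1·(1060,51) + (291,14)
fundamental: x₁=1351, y₁=65  (since 1825201 − 432·4225 = 1)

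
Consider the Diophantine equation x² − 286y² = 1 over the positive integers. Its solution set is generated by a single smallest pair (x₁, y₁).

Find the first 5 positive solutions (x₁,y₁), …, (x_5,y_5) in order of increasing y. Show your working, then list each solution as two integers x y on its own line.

561835 33222
631317134449 37330564740
709392124465745995 41947235681362578
797122648497793485067201 47134850318039357456520
895702806436806213240996001675 52964017256829337557486465822

[16; 1,10,3,3,2,3,3,10,1,32] for √286; ℓ=10 ⇒ convergent index 9
i=0: a=16 ⇒ p=16, q=1
i=1: a=1 ⇒ p=17, q=1
i=2: a=10 ⇒ p=186, q=11
…
i=4: a=3 ⇒ p=1911, q=113
i=5: a=2 ⇒ p=4397, q=260
i=6: a=3 ⇒ p=15102, q=893
i=7: a=3 ⇒ p=49703, q=2939
i=8: a=10 ⇒ p=512132, q=30283
i=9: a=1 ⇒ p=561835, q=33222
fundamental: x₁=561835, y₁=33222  (since 315658567225 − 286·1103701284 = 1)
n=2: (561835,33222)∘(561835,33222) = (561835·561835+286·33222·33222, 561835·33222+33222·561835) = (631317134449,37330564740)
n=3: (631317134449,37330564740)∘(561835,33222) = (561835·631317134449+286·33222·37330564740, 561835·37330564740+33222·631317134449) = (709392124465745995,41947235681362578)
n=4: (709392124465745995,41947235681362578)∘(561835,33222) = (561835·709392124465745995+286·33222·41947235681362578, 561835·41947235681362578+33222·709392124465745995) = (797122648497793485067201,47134850318039357456520)
n=5: (797122648497793485067201,47134850318039357456520)∘(561835,33222) = (561835·797122648497793485067201+286·33222·47134850318039357456520, 561835·47134850318039357456520+33222·797122648497793485067201) = (895702806436806213240996001675,52964017256829337557486465822)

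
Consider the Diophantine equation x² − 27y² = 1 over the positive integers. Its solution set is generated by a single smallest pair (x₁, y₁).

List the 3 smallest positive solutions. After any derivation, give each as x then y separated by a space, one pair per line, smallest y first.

√27 → a₀=5, period (5,10); ℓ=2 even so k=1
step 0: (5, 1)  from 5·(1,0) + (0,1)
step 1: (26, 5)  from 5·(5,1) + (1,0)
→ (26, 5).  Check: 26²=676, 27·5²=675, difference 1.
(26+5√27)^2 = 1351 + 260√27
(26+5√27)^3 = 70226 + 13515√27

26 5
1351 260
70226 13515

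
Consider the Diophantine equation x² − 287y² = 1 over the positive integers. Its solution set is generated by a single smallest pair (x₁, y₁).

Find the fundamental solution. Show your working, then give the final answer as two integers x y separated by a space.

d=287: √d = [16; 1,15,1,32] (ℓ=4, even), read p_3/q_3
step 0: (16, 1)  from 16·(1,0) + (0,1)
step 1: (17, 1)  from 1·(16,1) + (1,0)
step 2: (271, 16)  from 15·(17,1) + (16,1)
step 3: (288, 17)  from 1·(271,16) + (17,1)
(x₁, y₁) = (288, 17);  288² − 287·17² = 1 ✓

288 17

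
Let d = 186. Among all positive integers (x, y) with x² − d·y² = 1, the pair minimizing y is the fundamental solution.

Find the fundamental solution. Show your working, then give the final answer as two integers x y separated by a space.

[13; 1,1,1,3,4,3,1,1,1,26] for √186; ℓ=10 ⇒ convergent index 9
step 0: (13, 1)  from 13·(1,0) + (0,1)
step 1: (14, 1)  from 1·(13,1) + (1,0)
…
step 4: (150, 11)  from 3·(41,3) + (27,2)
step 5: (641, 47)  from 4·(150,11) + (41,3)
step 6: (2073, 152)  from 3·(641,47) + (150,11)
…
step 8: (4787, 351)  from 1·(2714,199) + (2073,152)
step 9: (7501, 550)  from 1·(4787,351) + (2714,199)
→ (7501, 550).  Check: 7501²=56265001, 186·550²=56265000, difference 1.

7501 550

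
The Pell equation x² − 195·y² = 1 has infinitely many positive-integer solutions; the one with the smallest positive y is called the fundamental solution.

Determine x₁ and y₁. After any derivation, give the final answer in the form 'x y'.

14 1

√195 = [13; 1,26, …], period ℓ=2 (even) → k=1
k=0  a_k=13  p_k/q_k = 13/1
k=1  a_k=1  p_k/q_k = 14/1
→ (14, 1).  Check: 14²=196, 195·1²=195, difference 1.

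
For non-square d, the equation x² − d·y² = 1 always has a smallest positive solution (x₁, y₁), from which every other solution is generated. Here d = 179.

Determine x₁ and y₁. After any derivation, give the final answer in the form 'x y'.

[13; 2,1,1,1,3,…,1,2,26] for √179; ℓ=14 ⇒ convergent index 13
k=0  a_k=13  p_k/q_k = 13/1
k=1  a_k=2  p_k/q_k = 27/2
…
k=3  a_k=1  p_k/q_k = 67/5
k=4  a_k=1  p_k/q_k = 107/8
…
k=6  a_k=5  p_k/q_k = 2047/153
k=7  a_k=13  p_k/q_k = 26999/2018
k=8  a_k=5  p_k/q_k = 137042/10243
…
k=10  a_k=1  p_k/q_k = 575167/42990
…
k=12  a_k=1  p_k/q_k = 1588459/118727
k=13  a_k=2  p_k/q_k = 4190210/313191
(x₁, y₁) = (4190210, 313191);  4190210² − 179·313191² = 1 ✓

4190210 313191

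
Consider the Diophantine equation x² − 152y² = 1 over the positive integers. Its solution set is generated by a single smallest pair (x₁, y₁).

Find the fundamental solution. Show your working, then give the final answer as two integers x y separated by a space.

d=152: √d = [12; 3,24] (ℓ=2, even), read p_1/q_1
i=0: a=12 ⇒ p=12, q=1
i=1: a=3 ⇒ p=37, q=3
(x₁, y₁) = (37, 3);  37² − 152·3² = 1 ✓

37 3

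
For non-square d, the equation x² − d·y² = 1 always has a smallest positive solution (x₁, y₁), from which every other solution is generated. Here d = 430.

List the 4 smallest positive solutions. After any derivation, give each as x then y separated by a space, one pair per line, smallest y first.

2862251 138030
16384961574001 790153011060
93795745300289010251 4523232492118854090
536933931562978654798296001 25893253447598574322902120

√430 → a₀=20, period (1,2,1,3,1,…,2,1,40); ℓ=14 even so k=13
k=0  a_k=20  p_k/q_k = 20/1
k=1  a_k=1  p_k/q_k = 21/1
k=2  a_k=2  p_k/q_k = 62/3
…
k=4  a_k=3  p_k/q_k = 311/15
…
k=6  a_k=6  p_k/q_k = 2675/129
k=7  a_k=8  p_k/q_k = 21794/1051
k=8  a_k=6  p_k/q_k = 133439/6435
k=9  a_k=1  p_k/q_k = 155233/7486
…
k=11  a_k=1  p_k/q_k = 754371/36379
k=12  a_k=2  p_k/q_k = 2107880/101651
k=13  a_k=1  p_k/q_k = 2862251/138030
fundamental: x₁=2862251, y₁=138030  (since 8192480787001 − 430·19052280900 = 1)
k=2:  x_2 = 2862251·2862251+430·138030·138030 = 16384961574001,  y_2 = 2862251·138030+138030·2862251 = 790153011060
k=3:  x_3 = 2862251·16384961574001+430·138030·790153011060 = 93795745300289010251,  y_3 = 2862251·790153011060+138030·16384961574001 = 4523232492118854090
k=4:  x_4 = 2862251·93795745300289010251+430·138030·4523232492118854090 = 536933931562978654798296001,  y_4 = 2862251·4523232492118854090+138030·93795745300289010251 = 25893253447598574322902120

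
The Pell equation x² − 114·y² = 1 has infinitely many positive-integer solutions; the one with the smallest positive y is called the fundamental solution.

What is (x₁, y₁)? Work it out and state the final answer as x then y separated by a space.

1025 96

√114 → a₀=10, period (1,2,10,2,1,20); ℓ=6 even so k=5
k=0  a_k=10  p_k/q_k = 10/1
…
k=4  a_k=2  p_k/q_k = 694/65
k=5  a_k=1  p_k/q_k = 1025/96
(x₁, y₁) = (1025, 96);  1025² − 114·96² = 1 ✓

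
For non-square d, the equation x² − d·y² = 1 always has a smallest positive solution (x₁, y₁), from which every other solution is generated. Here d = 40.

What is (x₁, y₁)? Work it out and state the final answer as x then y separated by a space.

19 3

√40 = [6; 3,12, …], period ℓ=2 (even) → k=1
i=0: a=6 ⇒ p=6, q=1
i=1: a=3 ⇒ p=19, q=3
fundamental: x₁=19, y₁=3  (since 361 − 40·9 = 1)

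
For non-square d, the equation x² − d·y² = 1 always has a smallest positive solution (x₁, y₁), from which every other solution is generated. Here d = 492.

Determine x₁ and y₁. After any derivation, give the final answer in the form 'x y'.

29767 1342

d=492: √d = [22; 5,1,1,10,1,1,5,44] (ℓ=8, even), read p_7/q_7
k=0  a_k=22  p_k/q_k = 22/1
k=1  a_k=5  p_k/q_k = 111/5
k=2  a_k=1  p_k/q_k = 133/6
k=3  a_k=1  p_k/q_k = 244/11
k=4  a_k=10  p_k/q_k = 2573/116
…
k=6  a_k=1  p_k/q_k = 5390/243
k=7  a_k=5  p_k/q_k = 29767/1342
fundamental: x₁=29767, y₁=1342  (since 886074289 − 492·1800964 = 1)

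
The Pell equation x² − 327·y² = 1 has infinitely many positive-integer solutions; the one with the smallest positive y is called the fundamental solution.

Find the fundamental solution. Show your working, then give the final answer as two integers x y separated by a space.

217 12

√327 → a₀=18, period (12,36); ℓ=2 even so k=1
a_0=18:  p_0=18·1+0=18,  q_0=18·0+1=1
a_1=12:  p_1=12·18+1=217,  q_1=12·1+0=12
(x₁, y₁) = (217, 12);  217² − 327·12² = 1 ✓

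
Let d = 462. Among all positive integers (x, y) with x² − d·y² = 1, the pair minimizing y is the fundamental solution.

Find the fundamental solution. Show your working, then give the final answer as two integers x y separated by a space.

43 2

√462 = [21; 2,42, …], period ℓ=2 (even) → k=1
i=0: a=21 ⇒ p=21, q=1
i=1: a=2 ⇒ p=43, q=2
→ (43, 2).  Check: 43²=1849, 462·2²=1848, difference 1.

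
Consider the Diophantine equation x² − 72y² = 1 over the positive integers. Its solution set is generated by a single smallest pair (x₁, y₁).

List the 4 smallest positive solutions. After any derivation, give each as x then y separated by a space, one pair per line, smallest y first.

17 2
577 68
19601 2310
665857 78472

√72 → a₀=8, period (2,16); ℓ=2 even so k=1
step 0: (8, 1)  from 8·(1,0) + (0,1)
step 1: (17, 2)  from 2·(8,1) + (1,0)
(x₁, y₁) = (17, 2);  17² − 72·2² = 1 ✓
k=2:  x_2 = 17·17+72·2·2 = 577,  y_2 = 17·2+2·17 = 68
k=3:  x_3 = 17·577+72·2·68 = 19601,  y_3 = 17·68+2·577 = 2310
k=4:  x_4 = 17·19601+72·2·2310 = 665857,  y_4 = 17·2310+2·19601 = 78472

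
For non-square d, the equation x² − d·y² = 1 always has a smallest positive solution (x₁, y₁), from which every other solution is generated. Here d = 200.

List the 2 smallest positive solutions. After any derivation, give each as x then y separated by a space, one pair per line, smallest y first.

[14; 7,28] for √200; ℓ=2 ⇒ convergent index 1
step 0: (14, 1)  from 14·(1,0) + (0,1)
step 1: (99, 7)  from 7·(14,1) + (1,0)
→ (99, 7).  Check: 99²=9801, 200·7²=9800, difference 1.
k=2:  x_2 = 99·99+200·7·7 = 19601,  y_2 = 99·7+7·99 = 1386

99 7
19601 1386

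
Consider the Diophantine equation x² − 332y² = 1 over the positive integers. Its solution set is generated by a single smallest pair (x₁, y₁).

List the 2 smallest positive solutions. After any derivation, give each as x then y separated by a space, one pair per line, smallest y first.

13447 738
361643617 19847772

d=332: √d = [18; 4,1,1,8,1,1,4,36] (ℓ=8, even), read p_7/q_7
a_0=18:  p_0=18·1+0=18,  q_0=18·0+1=1
…
a_2=1:  p_2=1·73+18=91,  q_2=1·4+1=5
a_3=1:  p_3=1·91+73=164,  q_3=1·5+4=9
a_4=8:  p_4=8·164+91=1403,  q_4=8·9+5=77
a_5=1:  p_5=1·1403+164=1567,  q_5=1·77+9=86
a_6=1:  p_6=1·1567+1403=2970,  q_6=1·86+77=163
a_7=4:  p_7=4·2970+1567=13447,  q_7=4·163+86=738
fundamental: x₁=13447, y₁=738  (since 180821809 − 332·544644 = 1)
(x_2, y_2) = (13447·13447 + 332·738·738, 13447·738 + 738·13447) = (361643617, 19847772)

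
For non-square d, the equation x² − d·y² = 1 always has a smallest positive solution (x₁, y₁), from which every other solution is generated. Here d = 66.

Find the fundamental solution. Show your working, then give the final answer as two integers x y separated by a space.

√66 = [8; 8,16, …], period ℓ=2 (even) → k=1
k=0  a_k=8  p_k/q_k = 8/1
k=1  a_k=8  p_k/q_k = 65/8
(x₁, y₁) = (65, 8);  65² − 66·8² = 1 ✓

65 8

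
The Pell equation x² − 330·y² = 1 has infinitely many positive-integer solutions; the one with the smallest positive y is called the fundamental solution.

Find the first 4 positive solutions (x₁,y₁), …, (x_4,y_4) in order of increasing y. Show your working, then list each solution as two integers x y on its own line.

109 6
23761 1308
5179789 285138
1129170241 62158776

√330 → a₀=18, period (6,36); ℓ=2 even so k=1
a_0=18:  p_0=18·1+0=18,  q_0=18·0+1=1
a_1=6:  p_1=6·18+1=109,  q_1=6·1+0=6
fundamental: x₁=109, y₁=6  (since 11881 − 330·36 = 1)
k=2:  x_2 = 109·109+330·6·6 = 23761,  y_2 = 109·6+6·109 = 1308
k=3:  x_3 = 109·23761+330·6·1308 = 5179789,  y_3 = 109·1308+6·23761 = 285138
k=4:  x_4 = 109·5179789+330·6·285138 = 1129170241,  y_4 = 109·285138+6·5179789 = 62158776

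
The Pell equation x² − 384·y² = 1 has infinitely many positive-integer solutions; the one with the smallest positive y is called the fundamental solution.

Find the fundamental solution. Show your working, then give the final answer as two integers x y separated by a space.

4801 245

[19; 1,1,2,9,2,1,1,38] for √384; ℓ=8 ⇒ convergent index 7
step 0: (19, 1)  from 19·(1,0) + (0,1)
step 1: (20, 1)  from 1·(19,1) + (1,0)
…
step 6: (2861, 146)  from 1·(1940,99) + (921,47)
step 7: (4801, 245)  from 1·(2861,146) + (1940,99)
fundamental: x₁=4801, y₁=245  (since 23049601 − 384·60025 = 1)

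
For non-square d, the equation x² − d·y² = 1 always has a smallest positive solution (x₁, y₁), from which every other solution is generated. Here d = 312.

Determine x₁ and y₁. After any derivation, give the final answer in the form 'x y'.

53 3

√312 → a₀=17, period (1,1,1,34); ℓ=4 even so k=3
a_0=17:  p_0=17·1+0=17,  q_0=17·0+1=1
a_1=1:  p_1=1·17+1=18,  q_1=1·1+0=1
a_2=1:  p_2=1·18+17=35,  q_2=1·1+1=2
a_3=1:  p_3=1·35+18=53,  q_3=1·2+1=3
→ (53, 3).  Check: 53²=2809, 312·3²=2808, difference 1.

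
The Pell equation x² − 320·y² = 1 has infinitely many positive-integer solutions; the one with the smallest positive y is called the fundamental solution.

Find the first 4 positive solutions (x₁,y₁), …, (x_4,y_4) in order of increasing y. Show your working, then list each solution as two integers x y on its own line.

161 9
51841 2898
16692641 933147
5374978561 300470436

√320 = [17; 1,7,1,34, …], period ℓ=4 (even) → k=3
step 0: (17, 1)  from 17·(1,0) + (0,1)
step 1: (18, 1)  from 1·(17,1) + (1,0)
step 2: (143, 8)  from 7·(18,1) + (17,1)
step 3: (161, 9)  from 1·(143,8) + (18,1)
→ (161, 9).  Check: 161²=25921, 320·9²=25920, difference 1.
n=2: (161,9)∘(161,9) = (161·161+320·9·9, 161·9+9·161) = (51841,2898)
n=3: (51841,2898)∘(161,9) = (161·51841+320·9·2898, 161·2898+9·51841) = (16692641,933147)
n=4: (16692641,933147)∘(161,9) = (161·16692641+320·9·933147, 161·933147+9·16692641) = (5374978561,300470436)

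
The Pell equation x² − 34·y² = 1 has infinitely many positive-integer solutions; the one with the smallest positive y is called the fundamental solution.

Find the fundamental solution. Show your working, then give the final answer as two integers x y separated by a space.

35 6

√34 = [5; 1,4,1,10, …], period ℓ=4 (even) → k=3
step 0: (5, 1)  from 5·(1,0) + (0,1)
step 1: (6, 1)  from 1·(5,1) + (1,0)
step 2: (29, 5)  from 4·(6,1) + (5,1)
step 3: (35, 6)  from 1·(29,5) + (6,1)
→ (35, 6).  Check: 35²=1225, 34·6²=1224, difference 1.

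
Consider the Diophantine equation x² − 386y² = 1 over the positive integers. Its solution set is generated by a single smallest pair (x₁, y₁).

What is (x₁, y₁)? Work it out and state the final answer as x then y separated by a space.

d=386: √d = [19; 1,1,1,4,1,18,1,4,1,1,1,38] (ℓ=12, even), read p_11/q_11
a_0=19:  p_0=19·1+0=19,  q_0=19·0+1=1
…
a_3=1:  p_3=1·39+20=59,  q_3=1·2+1=3
a_4=4:  p_4=4·59+39=275,  q_4=4·3+2=14
…
a_6=18:  p_6=18·334+275=6287,  q_6=18·17+14=320
…
a_8=4:  p_8=4·6621+6287=32771,  q_8=4·337+320=1668
…
a_10=1:  p_10=1·39392+32771=72163,  q_10=1·2005+1668=3673
a_11=1:  p_11=1·72163+39392=111555,  q_11=1·3673+2005=5678
fundamental: x₁=111555, y₁=5678  (since 12444518025 − 386·32239684 = 1)

111555 5678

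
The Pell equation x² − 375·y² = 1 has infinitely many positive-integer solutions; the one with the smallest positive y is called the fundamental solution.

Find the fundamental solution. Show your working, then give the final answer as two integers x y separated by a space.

√375 → a₀=19, period (2,1,2,1,5,1,2,1,2,38); ℓ=10 even so k=9
k=0  a_k=19  p_k/q_k = 19/1
k=1  a_k=2  p_k/q_k = 39/2
…
k=3  a_k=2  p_k/q_k = 155/8
k=4  a_k=1  p_k/q_k = 213/11
…
k=7  a_k=2  p_k/q_k = 4086/211
k=8  a_k=1  p_k/q_k = 5519/285
k=9  a_k=2  p_k/q_k = 15124/781
fundamental: x₁=15124, y₁=781  (since 228735376 − 375·609961 = 1)

15124 781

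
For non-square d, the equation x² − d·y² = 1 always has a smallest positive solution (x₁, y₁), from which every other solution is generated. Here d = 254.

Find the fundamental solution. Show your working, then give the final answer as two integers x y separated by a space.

[15; 1,14,1,30] for √254; ℓ=4 ⇒ convergent index 3
step 0: (15, 1)  from 15·(1,0) + (0,1)
step 1: (16, 1)  from 1·(15,1) + (1,0)
step 2: (239, 15)  from 14·(16,1) + (15,1)
step 3: (255, 16)  from 1·(239,15) + (16,1)
fundamental: x₁=255, y₁=16  (since 65025 − 254·256 = 1)

255 16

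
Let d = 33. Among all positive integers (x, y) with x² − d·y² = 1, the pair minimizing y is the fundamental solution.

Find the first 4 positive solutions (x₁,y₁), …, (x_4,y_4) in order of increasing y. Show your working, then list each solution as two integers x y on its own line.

23 4
1057 184
48599 8460
2234497 388976

√33 → a₀=5, period (1,2,1,10); ℓ=4 even so k=3
i=0: a=5 ⇒ p=5, q=1
i=1: a=1 ⇒ p=6, q=1
i=2: a=2 ⇒ p=17, q=3
i=3: a=1 ⇒ p=23, q=4
→ (23, 4).  Check: 23²=529, 33·4²=528, difference 1.
k=2:  x_2 = 23·23+33·4·4 = 1057,  y_2 = 23·4+4·23 = 184
k=3:  x_3 = 23·1057+33·4·184 = 48599,  y_3 = 23·184+4·1057 = 8460
k=4:  x_4 = 23·48599+33·4·8460 = 2234497,  y_4 = 23·8460+4·48599 = 388976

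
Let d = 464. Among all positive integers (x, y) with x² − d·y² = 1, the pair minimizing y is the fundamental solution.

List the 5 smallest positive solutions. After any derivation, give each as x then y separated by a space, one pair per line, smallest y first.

d=464: √d = [21; 1,1,5,1,1,1,5,1,1,42] (ℓ=10, even), read p_9/q_9
k=0  a_k=21  p_k/q_k = 21/1
k=1  a_k=1  p_k/q_k = 22/1
…
k=4  a_k=1  p_k/q_k = 280/13
k=5  a_k=1  p_k/q_k = 517/24
…
k=8  a_k=1  p_k/q_k = 5299/246
k=9  a_k=1  p_k/q_k = 9801/455
fundamental: x₁=9801, y₁=455  (since 96059601 − 464·207025 = 1)
(x_2, y_2) = (9801·9801 + 464·455·455, 9801·455 + 455·9801) = (192119201, 8918910)
(x_3, y_3) = (9801·192119201 + 464·455·8918910, 9801·8918910 + 455·192119201) = (3765920568201, 174828473365)
(x_4, y_4) = (9801·3765920568201 + 464·455·174828473365, 9801·174828473365 + 455·3765920568201) = (73819574785756801, 3426987725981820)
(x_5, y_5) = (9801·73819574785756801 + 464·455·3426987725981820, 9801·3426987725981820 + 455·73819574785756801) = (1447011301184484245001, 67175813229867162275)

9801 455
192119201 8918910
3765920568201 174828473365
73819574785756801 3426987725981820
1447011301184484245001 67175813229867162275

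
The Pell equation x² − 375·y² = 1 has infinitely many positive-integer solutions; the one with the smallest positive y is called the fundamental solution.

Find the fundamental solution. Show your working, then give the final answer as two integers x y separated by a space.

d=375: √d = [19; 2,1,2,1,5,1,2,1,2,38] (ℓ=10, even), read p_9/q_9
k=0  a_k=19  p_k/q_k = 19/1
…
k=2  a_k=1  p_k/q_k = 58/3
k=3  a_k=2  p_k/q_k = 155/8
k=4  a_k=1  p_k/q_k = 213/11
…
k=6  a_k=1  p_k/q_k = 1433/74
…
k=8  a_k=1  p_k/q_k = 5519/285
k=9  a_k=2  p_k/q_k = 15124/781
fundamental: x₁=15124, y₁=781  (since 228735376 − 375·609961 = 1)

15124 781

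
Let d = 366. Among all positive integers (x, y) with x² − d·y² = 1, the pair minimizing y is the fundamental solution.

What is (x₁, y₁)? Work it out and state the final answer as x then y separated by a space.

√366 → a₀=19, period (7,1,1,1,2,12,2,1,1,1,7,38); ℓ=12 even so k=11
a_0=19:  p_0=19·1+0=19,  q_0=19·0+1=1
…
a_7=2:  p_7=2·14444+1167=30055,  q_7=2·755+61=1571
a_8=1:  p_8=1·30055+14444=44499,  q_8=1·1571+755=2326
a_9=1:  p_9=1·44499+30055=74554,  q_9=1·2326+1571=3897
a_10=1:  p_10=1·74554+44499=119053,  q_10=1·3897+2326=6223
a_11=7:  p_11=7·119053+74554=907925,  q_11=7·6223+3897=47458
(x₁, y₁) = (907925, 47458);  907925² − 366·47458² = 1 ✓

907925 47458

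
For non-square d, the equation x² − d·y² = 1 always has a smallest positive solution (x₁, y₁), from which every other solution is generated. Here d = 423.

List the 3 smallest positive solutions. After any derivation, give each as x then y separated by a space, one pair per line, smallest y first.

[20; 1,1,3,4,3,1,1,40] for √423; ℓ=8 ⇒ convergent index 7
i=0: a=20 ⇒ p=20, q=1
…
i=3: a=3 ⇒ p=144, q=7
…
i=6: a=1 ⇒ p=2612, q=127
i=7: a=1 ⇒ p=4607, q=224
(x₁, y₁) = (4607, 224);  4607² − 423·224² = 1 ✓
k=2:  x_2 = 4607·4607+423·224·224 = 42448897,  y_2 = 4607·224+224·4607 = 2063936
k=3:  x_3 = 4607·42448897+423·224·2063936 = 391124132351,  y_3 = 4607·2063936+224·42448897 = 19017106080

4607 224
42448897 2063936
391124132351 19017106080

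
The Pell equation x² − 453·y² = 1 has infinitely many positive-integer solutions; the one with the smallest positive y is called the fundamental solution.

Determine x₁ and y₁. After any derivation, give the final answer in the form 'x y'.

√453 → a₀=21, period (3,1,1,10,14,10,1,1,3,42); ℓ=10 even so k=9
a_0=21:  p_0=21·1+0=21,  q_0=21·0+1=1
a_1=3:  p_1=3·21+1=64,  q_1=3·1+0=3
a_2=1:  p_2=1·64+21=85,  q_2=1·3+1=4
…
a_6=10:  p_6=10·22199+1575=223565,  q_6=10·1043+74=10504
a_7=1:  p_7=1·223565+22199=245764,  q_7=1·10504+1043=11547
a_8=1:  p_8=1·245764+223565=469329,  q_8=1·11547+10504=22051
a_9=3:  p_9=3·469329+245764=1653751,  q_9=3·22051+11547=77700
→ (1653751, 77700).  Check: 1653751²=2734892370001, 453·77700²=2734892370000, difference 1.

1653751 77700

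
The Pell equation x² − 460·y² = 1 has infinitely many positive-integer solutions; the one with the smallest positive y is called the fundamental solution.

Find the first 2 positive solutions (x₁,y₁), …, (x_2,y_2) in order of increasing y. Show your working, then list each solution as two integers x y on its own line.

2535751 118230
12860066268001 599603681460

d=460: √d = [21; 2,4,3,1,2,10,2,1,3,4,2,42] (ℓ=12, even), read p_11/q_11
step 0: (21, 1)  from 21·(1,0) + (0,1)
step 1: (43, 2)  from 2·(21,1) + (1,0)
…
step 5: (2252, 105)  from 2·(815,38) + (622,29)
…
step 9: (265693, 12388)  from 3·(72257,3369) + (48922,2281)
step 10: (1135029, 52921)  from 4·(265693,12388) + (72257,3369)
step 11: (2535751, 118230)  from 2·(1135029,52921) + (265693,12388)
(x₁, y₁) = (2535751, 118230);  2535751² − 460·118230² = 1 ✓
(x_2, y_2) = (2535751·2535751 + 460·118230·118230, 2535751·118230 + 118230·2535751) = (12860066268001, 599603681460)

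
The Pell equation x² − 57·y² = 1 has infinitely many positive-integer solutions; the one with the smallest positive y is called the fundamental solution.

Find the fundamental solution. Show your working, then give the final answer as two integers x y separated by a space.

[7; 1,1,4,1,1,14] for √57; ℓ=6 ⇒ convergent index 5
step 0: (7, 1)  from 7·(1,0) + (0,1)
step 1: (8, 1)  from 1·(7,1) + (1,0)
…
step 4: (83, 11)  from 1·(68,9) + (15,2)
step 5: (151, 20)  from 1·(83,11) + (68,9)
→ (151, 20).  Check: 151²=22801, 57·20²=22800, difference 1.

151 20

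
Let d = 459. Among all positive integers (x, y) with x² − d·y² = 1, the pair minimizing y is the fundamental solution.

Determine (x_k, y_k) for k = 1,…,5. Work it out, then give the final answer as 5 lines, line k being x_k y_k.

√459 → a₀=21, period (2,2,1,4,21,4,1,2,2,42); ℓ=10 even so k=9
a_0=21:  p_0=21·1+0=21,  q_0=21·0+1=1
a_1=2:  p_1=2·21+1=43,  q_1=2·1+0=2
a_2=2:  p_2=2·43+21=107,  q_2=2·2+1=5
a_3=1:  p_3=1·107+43=150,  q_3=1·5+2=7
a_4=4:  p_4=4·150+107=707,  q_4=4·7+5=33
a_5=21:  p_5=21·707+150=14997,  q_5=21·33+7=700
…
a_7=1:  p_7=1·60695+14997=75692,  q_7=1·2833+700=3533
a_8=2:  p_8=2·75692+60695=212079,  q_8=2·3533+2833=9899
a_9=2:  p_9=2·212079+75692=499850,  q_9=2·9899+3533=23331
→ (499850, 23331).  Check: 499850²=249850022500, 459·23331²=249850022499, difference 1.
k=2:  x_2 = 499850·499850+459·23331·23331 = 499700044999,  y_2 = 499850·23331+23331·499850 = 23324000700
k=3:  x_3 = 499850·499700044999+459·23331·23324000700 = 499550134985000450,  y_3 = 499850·23324000700+23331·499700044999 = 23317003499766669
k=4:  x_4 = 499850·499550134985000450+459·23331·23317003499766669 = 499400269944005249820001,  y_4 = 499850·23317003499766669+23331·499550134985000450 = 23310008398693414998600
k=5:  x_5 = 499850·499400269944005249820001+459·23331·23310008398693414998600 = 499250449862522498110069999250,  y_5 = 499850·23310008398693414998600+23331·499400269944005249820001 = 23303015396150489970600653331

499850 23331
499700044999 23324000700
499550134985000450 23317003499766669
499400269944005249820001 23310008398693414998600
499250449862522498110069999250 23303015396150489970600653331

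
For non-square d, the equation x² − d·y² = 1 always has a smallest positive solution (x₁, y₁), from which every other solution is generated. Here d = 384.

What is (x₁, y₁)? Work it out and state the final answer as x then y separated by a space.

√384 → a₀=19, period (1,1,2,9,2,1,1,38); ℓ=8 even so k=7
i=0: a=19 ⇒ p=19, q=1
i=1: a=1 ⇒ p=20, q=1
…
i=3: a=2 ⇒ p=98, q=5
i=4: a=9 ⇒ p=921, q=47
i=5: a=2 ⇒ p=1940, q=99
i=6: a=1 ⇒ p=2861, q=146
i=7: a=1 ⇒ p=4801, q=245
fundamental: x₁=4801, y₁=245  (since 23049601 − 384·60025 = 1)

4801 245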